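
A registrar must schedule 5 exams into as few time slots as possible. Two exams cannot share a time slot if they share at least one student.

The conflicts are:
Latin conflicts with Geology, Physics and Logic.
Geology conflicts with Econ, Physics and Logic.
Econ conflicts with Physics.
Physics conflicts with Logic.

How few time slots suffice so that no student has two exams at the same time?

Latin, Geology, Physics, Logic are mutually in conflict, so at least 4 time slots are needed.
Using 4 time slots: Latin=4, Geology=2, Econ=3, Physics=1, Logic=3. Every pair that conflicts lands in different time slots.

4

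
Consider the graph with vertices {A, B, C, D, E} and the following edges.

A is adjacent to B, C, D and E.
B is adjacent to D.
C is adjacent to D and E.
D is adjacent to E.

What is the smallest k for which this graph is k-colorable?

4

A, C, D, E are mutually adjacent (a clique of size 4), so at least 4 colors are needed.
4 colors suffice: color red → {A}; color blue → {D}; color green → {B, C}; color yellow → {E}. Each edge has distinct colors on its endpoints.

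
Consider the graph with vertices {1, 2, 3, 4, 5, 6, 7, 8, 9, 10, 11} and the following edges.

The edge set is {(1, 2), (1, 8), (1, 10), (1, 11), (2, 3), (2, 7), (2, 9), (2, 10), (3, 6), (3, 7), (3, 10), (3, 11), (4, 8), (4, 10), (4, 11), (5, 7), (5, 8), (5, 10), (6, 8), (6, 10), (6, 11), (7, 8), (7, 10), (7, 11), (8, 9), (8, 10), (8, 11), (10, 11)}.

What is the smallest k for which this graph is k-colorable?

3, 7, 10, 11 are pairwise adjacent (a clique of size 4), so at least 4 colors are needed.
4 colors suffice: color red → {9, 10}; color blue → {3, 8}; color green → {2, 5, 11}; color yellow → {1, 4, 6, 7}. No two adjacent vertices share a color.

4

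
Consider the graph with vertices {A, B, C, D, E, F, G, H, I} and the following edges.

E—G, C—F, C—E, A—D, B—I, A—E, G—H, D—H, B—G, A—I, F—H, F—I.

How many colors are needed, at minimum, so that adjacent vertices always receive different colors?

The cycle H-D-A-I-F-H has odd length 5, so it cannot be 2-colored; at least 3 colors are needed.
3 colors suffice: color red → {A, B, C, H}; color blue → {D, E, F}; color green → {G, I}. Every edge joins two different colors.

3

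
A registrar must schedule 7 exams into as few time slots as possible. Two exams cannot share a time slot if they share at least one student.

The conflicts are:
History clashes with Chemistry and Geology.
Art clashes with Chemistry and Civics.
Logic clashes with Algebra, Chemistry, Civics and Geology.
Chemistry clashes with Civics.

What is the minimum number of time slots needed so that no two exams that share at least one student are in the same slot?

3

Logic, Chemistry, Civics are mutually in conflict, so at least 3 time slots are needed.
A valid assignment using 3 time slots: History=2, Art=2, Logic=2, Algebra=1, Chemistry=1, Civics=3, Geology=1. Each listed conflict is separated.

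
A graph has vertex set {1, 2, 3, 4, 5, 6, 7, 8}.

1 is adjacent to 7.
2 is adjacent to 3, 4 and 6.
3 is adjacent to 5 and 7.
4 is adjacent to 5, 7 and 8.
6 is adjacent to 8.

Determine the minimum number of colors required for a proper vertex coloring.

2

2 and 4 are adjacent, so at least 2 colors are needed.
2 colors suffice: color red → {1, 3, 4, 6}; color blue → {2, 5, 7, 8}. Each edge has distinct colors on its endpoints.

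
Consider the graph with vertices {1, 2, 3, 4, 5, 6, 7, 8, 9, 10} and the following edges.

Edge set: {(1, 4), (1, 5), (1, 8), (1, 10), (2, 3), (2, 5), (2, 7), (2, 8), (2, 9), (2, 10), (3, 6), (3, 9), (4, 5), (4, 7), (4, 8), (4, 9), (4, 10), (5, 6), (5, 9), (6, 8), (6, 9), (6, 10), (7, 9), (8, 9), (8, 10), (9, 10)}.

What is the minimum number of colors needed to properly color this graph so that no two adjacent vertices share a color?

2, 8, 9, 10 are pairwise adjacent (a clique of size 4), so at least 4 colors are needed.
4 colors suffice: 1=red, 2=blue, 3=green, 4=blue, 5=green, 6=blue, 7=green, 8=green, 9=red, 10=yellow. No two adjacent vertices share a color.

4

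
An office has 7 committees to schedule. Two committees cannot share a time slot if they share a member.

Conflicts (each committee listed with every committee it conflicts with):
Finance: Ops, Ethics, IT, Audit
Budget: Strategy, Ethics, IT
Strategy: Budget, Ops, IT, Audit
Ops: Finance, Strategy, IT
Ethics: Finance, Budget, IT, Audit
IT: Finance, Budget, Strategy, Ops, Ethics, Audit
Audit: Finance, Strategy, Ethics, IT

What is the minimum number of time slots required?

4

Finance, Ethics, IT, Audit all conflict with each other, so at least 4 time slots are needed.
4 time slots suffice: time slot 1 → {IT}; time slot 2 → {Finance, Strategy}; time slot 3 → {Ops, Ethics}; time slot 4 → {Budget, Audit}. Each listed conflict is separated.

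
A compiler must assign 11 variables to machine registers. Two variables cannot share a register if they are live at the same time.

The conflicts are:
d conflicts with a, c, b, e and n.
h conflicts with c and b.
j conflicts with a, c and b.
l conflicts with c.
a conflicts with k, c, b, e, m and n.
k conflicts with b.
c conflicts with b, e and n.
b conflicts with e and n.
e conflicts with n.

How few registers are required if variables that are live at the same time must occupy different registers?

d, a, c, b, e, n pairwise conflict, so at least 6 registers are needed.
6 registers suffice: register 1 → {h, l, a}; register 2 → {k, c, m}; register 3 → {b}; register 4 → {j, e}; register 5 → {n}; register 6 → {d}. No two conflicting variables share a register.

6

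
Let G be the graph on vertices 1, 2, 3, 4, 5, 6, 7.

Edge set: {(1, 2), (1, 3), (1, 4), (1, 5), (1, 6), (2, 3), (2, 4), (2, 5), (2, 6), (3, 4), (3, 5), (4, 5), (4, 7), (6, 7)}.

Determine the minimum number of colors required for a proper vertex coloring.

1, 2, 3, 4, 5 are pairwise adjacent (a clique of size 5), so at least 5 colors are needed.
5 colors suffice: 1=green, 2=blue, 3=yellow, 4=red, 5=purple, 6=red, 7=blue. Every edge joins two different colors.

5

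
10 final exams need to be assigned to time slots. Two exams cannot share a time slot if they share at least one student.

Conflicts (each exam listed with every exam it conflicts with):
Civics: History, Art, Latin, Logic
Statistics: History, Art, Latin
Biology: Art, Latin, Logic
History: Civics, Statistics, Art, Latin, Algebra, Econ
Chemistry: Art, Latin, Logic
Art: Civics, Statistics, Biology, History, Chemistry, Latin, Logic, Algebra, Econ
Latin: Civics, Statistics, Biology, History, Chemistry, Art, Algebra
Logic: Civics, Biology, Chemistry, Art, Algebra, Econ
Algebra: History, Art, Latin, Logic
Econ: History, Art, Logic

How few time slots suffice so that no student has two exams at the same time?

History, Art, Latin, Algebra pairwise conflict, so at least 4 time slots are needed.
A valid assignment using 4 time slots: Civics=4, Statistics=4, Biology=3, History=3, Chemistry=3, Art=1, Latin=2, Logic=2, Algebra=4, Econ=4. Each listed conflict is separated.

4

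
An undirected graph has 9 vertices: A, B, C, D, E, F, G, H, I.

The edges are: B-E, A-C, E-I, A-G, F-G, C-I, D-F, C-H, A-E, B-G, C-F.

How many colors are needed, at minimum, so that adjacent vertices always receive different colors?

A and E are adjacent, so at least 2 colors are needed.
2 colors suffice: color 1 → {C, D, E, G}; color 2 → {A, B, F, H, I}. Every edge joins two different colors.

2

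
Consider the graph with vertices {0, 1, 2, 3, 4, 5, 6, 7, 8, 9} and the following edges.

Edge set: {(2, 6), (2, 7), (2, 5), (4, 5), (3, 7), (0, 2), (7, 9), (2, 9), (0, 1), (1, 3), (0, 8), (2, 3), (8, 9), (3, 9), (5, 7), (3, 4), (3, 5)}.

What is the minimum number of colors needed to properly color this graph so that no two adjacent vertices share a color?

4

2, 3, 5, 7 form a clique, so at least 4 colors are needed.
A valid assignment using 4 colors: 0=blue, 1=red, 2=red, 3=blue, 4=red, 5=yellow, 6=blue, 7=green, 8=red, 9=yellow. Each edge has distinct colors on its endpoints.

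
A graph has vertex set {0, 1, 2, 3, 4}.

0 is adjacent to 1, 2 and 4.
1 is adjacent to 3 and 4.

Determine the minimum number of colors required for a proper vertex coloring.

3

0, 1, 4 are mutually adjacent, so at least 3 colors are needed.
A valid assignment using 3 colors: 0=blue, 1=red, 2=red, 3=blue, 4=green. Every edge joins two different colors.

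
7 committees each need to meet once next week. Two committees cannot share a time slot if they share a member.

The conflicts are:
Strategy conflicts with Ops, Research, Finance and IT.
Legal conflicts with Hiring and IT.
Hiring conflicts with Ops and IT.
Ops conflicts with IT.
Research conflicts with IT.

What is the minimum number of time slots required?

3

Legal, Hiring, IT pairwise conflict, so at least 3 time slots are needed.
3 time slots suffice: Strategy=2, Legal=3, Hiring=2, Ops=3, Research=3, Finance=1, IT=1. No two conflicting committees share a time slot.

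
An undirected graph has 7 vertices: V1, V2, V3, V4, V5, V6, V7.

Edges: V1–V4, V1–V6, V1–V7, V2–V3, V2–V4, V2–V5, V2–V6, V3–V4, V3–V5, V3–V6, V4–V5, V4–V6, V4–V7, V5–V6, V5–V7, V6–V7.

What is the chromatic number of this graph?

V2, V3, V4, V5, V6 form a clique, so at least 5 colors are needed.
A valid assignment using 5 colors: V1=G, V2=Y, V3=P, V4=R, V5=G, V6=B, V7=Y. No two adjacent vertices share a color.

5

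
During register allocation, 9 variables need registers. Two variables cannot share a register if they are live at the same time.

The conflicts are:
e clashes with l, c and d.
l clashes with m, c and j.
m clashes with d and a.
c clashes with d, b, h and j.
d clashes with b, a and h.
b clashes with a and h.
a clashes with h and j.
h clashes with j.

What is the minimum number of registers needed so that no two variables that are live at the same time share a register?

4

d, b, a, h pairwise conflict, so at least 4 registers are needed.
4 registers suffice: e=3, l=1, m=3, c=2, d=1, b=4, a=2, h=3, j=4. No two conflicting variables share a register.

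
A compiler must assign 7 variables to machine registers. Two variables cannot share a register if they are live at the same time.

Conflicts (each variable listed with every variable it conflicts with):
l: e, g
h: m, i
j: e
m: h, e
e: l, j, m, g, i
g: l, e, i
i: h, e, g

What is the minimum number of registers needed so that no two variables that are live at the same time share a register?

3

e, g, i pairwise conflict, so at least 3 registers are needed.
3 registers suffice: register 1 → {h, e}; register 2 → {j, m, g}; register 3 → {l, i}. No two conflicting variables share a register.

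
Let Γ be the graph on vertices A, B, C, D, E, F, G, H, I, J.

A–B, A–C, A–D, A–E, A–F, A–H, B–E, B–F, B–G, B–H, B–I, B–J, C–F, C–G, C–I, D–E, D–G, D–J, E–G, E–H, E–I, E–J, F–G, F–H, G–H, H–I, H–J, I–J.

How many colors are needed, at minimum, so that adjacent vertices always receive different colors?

5

B, E, H, I, J form a clique, so at least 5 colors are needed.
A valid assignment using 5 colors: A=yellow, B=red, C=red, D=red, E=blue, F=blue, G=yellow, H=green, I=purple, J=yellow. Every edge joins two different colors.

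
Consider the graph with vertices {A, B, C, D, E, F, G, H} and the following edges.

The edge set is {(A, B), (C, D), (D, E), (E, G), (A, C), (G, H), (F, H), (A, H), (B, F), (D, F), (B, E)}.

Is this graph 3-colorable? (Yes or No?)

Yes

The chromatic number is 3. The cycle H-G-E-B-A-H has odd length 5, so it cannot be 2-colored; at least 3 colors are needed.
3 colors suffice: A=blue, B=green, C=red, D=green, E=red, F=blue, G=blue, H=red.
That is already a proper 3-coloring.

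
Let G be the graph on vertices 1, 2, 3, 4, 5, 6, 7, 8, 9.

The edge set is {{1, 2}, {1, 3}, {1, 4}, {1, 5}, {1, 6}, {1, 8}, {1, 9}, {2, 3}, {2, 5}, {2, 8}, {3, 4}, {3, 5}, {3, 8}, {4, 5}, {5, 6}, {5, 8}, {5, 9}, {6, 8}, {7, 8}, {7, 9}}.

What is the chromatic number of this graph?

1, 2, 3, 5, 8 are mutually adjacent (a clique of size 5), so at least 5 colors are needed.
A valid assignment using 5 colors: 1=b, 2=e, 3=d, 4=c, 5=a, 6=d, 7=a, 8=c, 9=c. Every edge joins two different colors.

5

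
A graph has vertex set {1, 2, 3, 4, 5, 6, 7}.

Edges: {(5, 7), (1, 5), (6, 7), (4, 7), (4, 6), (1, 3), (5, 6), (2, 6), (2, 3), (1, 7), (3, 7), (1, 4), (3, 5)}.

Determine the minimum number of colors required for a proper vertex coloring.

1, 3, 5, 7 are pairwise adjacent (a clique of size 4), so at least 4 colors are needed.
4 colors suffice: color red → {2, 7}; color blue → {4, 5}; color green → {3, 6}; color yellow → {1}. Each edge has distinct colors on its endpoints.

4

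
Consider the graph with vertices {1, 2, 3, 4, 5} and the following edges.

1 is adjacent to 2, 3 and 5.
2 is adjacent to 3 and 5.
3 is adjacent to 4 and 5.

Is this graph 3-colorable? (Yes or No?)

No

1, 2, 3, 5 are mutually adjacent (a clique of size 4), so at least 4 colors are needed.
So 3 colors are not enough.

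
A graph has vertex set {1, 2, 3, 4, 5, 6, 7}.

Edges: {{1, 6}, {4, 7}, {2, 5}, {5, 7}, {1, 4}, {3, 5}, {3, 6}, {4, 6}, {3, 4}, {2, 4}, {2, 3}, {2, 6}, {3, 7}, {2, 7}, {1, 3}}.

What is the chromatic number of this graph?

4

1, 3, 4, 6 are mutually adjacent (a clique of size 4), so at least 4 colors are needed.
4 colors suffice: color red → {3}; color blue → {4, 5}; color green → {1, 2}; color yellow → {6, 7}. Each edge has distinct colors on its endpoints.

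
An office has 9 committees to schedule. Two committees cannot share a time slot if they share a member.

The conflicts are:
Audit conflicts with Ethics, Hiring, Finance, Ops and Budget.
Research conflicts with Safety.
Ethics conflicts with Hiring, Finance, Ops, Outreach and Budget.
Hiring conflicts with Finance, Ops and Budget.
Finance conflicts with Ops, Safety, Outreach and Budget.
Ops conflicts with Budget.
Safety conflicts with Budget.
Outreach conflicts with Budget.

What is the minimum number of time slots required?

Audit, Ethics, Hiring, Finance, Ops, Budget pairwise conflict, so at least 6 time slots are needed.
A valid assignment using 6 time slots: Audit=5, Research=1, Ethics=3, Hiring=6, Finance=2, Ops=4, Safety=3, Outreach=4, Budget=1. Every pair that conflicts lands in different time slots.

6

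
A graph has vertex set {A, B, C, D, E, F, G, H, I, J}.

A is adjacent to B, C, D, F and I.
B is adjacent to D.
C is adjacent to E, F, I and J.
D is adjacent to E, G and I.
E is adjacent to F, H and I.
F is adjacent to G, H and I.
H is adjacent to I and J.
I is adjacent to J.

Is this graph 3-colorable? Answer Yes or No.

E, F, H, I are mutually adjacent (a clique of size 4), so at least 4 colors are needed.
So 3 colors are not enough.

No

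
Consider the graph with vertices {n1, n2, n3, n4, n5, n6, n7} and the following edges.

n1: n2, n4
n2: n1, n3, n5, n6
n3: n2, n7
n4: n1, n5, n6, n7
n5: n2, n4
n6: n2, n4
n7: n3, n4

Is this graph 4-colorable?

Yes

The chromatic number is 3. The cycle n3-n2-n6-n4-n7-n3 has odd length 5, so it cannot be 2-colored; at least 3 colors are needed.
3 colors suffice: n1=blue, n2=red, n3=green, n4=red, n5=blue, n6=blue, n7=blue.
Since 4 ≥ 3, a proper 4-coloring certainly exists.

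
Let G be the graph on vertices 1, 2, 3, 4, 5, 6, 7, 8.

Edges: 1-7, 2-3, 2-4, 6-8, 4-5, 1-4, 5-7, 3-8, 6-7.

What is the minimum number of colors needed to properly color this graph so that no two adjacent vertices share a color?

3

The cycle 3-2-4-1-7-6-8-3 has odd length 7, so it cannot be 2-colored; at least 3 colors are needed.
One proper 3-coloring: 1=b, 2=b, 3=c, 4=a, 5=b, 6=b, 7=a, 8=a. Every edge joins two different colors.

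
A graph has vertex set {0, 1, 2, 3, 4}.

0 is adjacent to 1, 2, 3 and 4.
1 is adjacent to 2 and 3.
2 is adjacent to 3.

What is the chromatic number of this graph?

4

0, 1, 2, 3 are pairwise adjacent (a clique of size 4), so at least 4 colors are needed.
A valid assignment using 4 colors: 0=a, 1=d, 2=b, 3=c, 4=b. No two adjacent vertices share a color.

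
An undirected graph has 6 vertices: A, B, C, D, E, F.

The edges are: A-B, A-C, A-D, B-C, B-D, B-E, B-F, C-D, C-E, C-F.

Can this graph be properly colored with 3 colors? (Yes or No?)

A, B, C, D are pairwise adjacent (a clique of size 4), so at least 4 colors are needed.
So 3 colors are not enough.

No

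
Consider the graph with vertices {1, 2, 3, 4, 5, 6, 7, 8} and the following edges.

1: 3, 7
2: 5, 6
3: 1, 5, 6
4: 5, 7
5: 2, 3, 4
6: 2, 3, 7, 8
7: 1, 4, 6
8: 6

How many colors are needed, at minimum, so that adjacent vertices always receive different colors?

3

The cycle 3-6-7-4-5-3 has odd length 5, so it cannot be 2-colored; at least 3 colors are needed.
3 colors suffice: 1=a, 2=b, 3=b, 4=c, 5=a, 6=a, 7=b, 8=b. Each edge has distinct colors on its endpoints.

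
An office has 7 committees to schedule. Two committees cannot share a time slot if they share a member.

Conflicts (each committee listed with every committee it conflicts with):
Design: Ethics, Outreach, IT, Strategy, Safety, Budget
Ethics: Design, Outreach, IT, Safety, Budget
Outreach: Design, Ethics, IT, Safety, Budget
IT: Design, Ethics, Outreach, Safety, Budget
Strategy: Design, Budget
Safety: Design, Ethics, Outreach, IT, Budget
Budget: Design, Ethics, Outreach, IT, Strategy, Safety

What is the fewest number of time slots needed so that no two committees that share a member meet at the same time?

6

Design, Ethics, Outreach, IT, Safety, Budget pairwise conflict, so at least 6 time slots are needed.
6 time slots suffice: time slot 1 → {Design}; time slot 2 → {Budget}; time slot 3 → {Outreach, Strategy}; time slot 4 → {Ethics}; time slot 5 → {Safety}; time slot 6 → {IT}. Each listed conflict is separated.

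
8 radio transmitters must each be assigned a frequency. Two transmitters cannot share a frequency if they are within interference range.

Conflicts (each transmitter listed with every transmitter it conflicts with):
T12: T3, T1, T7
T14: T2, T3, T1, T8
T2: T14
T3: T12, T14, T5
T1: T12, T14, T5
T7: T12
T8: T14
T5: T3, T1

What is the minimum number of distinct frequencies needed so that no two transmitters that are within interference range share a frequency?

2

T14 and T2 conflict, so at least 2 frequencies are needed.
2 frequencies suffice: frequency 1 → {T12, T14, T5}; frequency 2 → {T2, T3, T1, T7, T8}. Each listed conflict is separated.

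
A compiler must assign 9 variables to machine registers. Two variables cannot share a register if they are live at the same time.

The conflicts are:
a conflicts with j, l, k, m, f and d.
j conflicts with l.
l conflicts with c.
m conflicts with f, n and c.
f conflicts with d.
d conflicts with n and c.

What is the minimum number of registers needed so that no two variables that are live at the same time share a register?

3

a, j, l all conflict with each other, so at least 3 registers are needed.
A valid assignment using 3 registers: a=1, j=3, l=2, k=2, m=2, f=3, d=2, n=1, c=1. No two conflicting variables share a register.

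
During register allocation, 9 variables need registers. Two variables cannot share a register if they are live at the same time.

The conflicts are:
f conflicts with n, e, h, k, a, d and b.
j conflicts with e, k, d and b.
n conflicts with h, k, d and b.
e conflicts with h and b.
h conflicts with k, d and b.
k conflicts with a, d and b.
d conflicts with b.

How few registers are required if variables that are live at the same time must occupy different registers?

6

f, n, h, k, d, b pairwise conflict, so at least 6 registers are needed.
Using 6 registers: f=2, j=2, n=6, e=3, h=5, k=3, a=1, d=4, b=1. No two conflicting variables share a register.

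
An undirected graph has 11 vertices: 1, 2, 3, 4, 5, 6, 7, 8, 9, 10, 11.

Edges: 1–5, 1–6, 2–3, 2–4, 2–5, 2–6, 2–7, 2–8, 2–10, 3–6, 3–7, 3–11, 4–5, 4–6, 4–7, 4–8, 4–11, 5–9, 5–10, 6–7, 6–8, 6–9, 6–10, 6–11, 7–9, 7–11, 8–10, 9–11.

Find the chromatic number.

4

2, 6, 8, 10 form a clique, so at least 4 colors are needed.
4 colors suffice: color red → {5, 6}; color blue → {1, 2, 11}; color green → {7, 8}; color yellow → {3, 4, 9, 10}. No two adjacent vertices share a color.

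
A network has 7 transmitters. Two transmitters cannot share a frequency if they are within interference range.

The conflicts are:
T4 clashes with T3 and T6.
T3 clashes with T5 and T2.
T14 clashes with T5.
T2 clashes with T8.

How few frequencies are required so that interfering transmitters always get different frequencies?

T3 and T2 conflict, so at least 2 frequencies are needed.
2 frequencies suffice: frequency 1 → {T3, T6, T14, T8}; frequency 2 → {T4, T5, T2}. No two conflicting transmitters share a frequency.

2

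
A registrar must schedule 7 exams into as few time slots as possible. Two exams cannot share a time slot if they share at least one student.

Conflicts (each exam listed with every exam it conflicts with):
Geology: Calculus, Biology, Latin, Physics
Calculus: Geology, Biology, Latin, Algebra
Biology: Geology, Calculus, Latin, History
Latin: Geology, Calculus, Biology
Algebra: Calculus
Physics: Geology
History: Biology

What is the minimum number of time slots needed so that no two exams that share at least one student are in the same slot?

4

Geology, Calculus, Biology, Latin all conflict with each other, so at least 4 time slots are needed.
4 time slots suffice: time slot 1 → {Geology, Algebra, History}; time slot 2 → {Calculus, Physics}; time slot 3 → {Biology}; time slot 4 → {Latin}. Every pair that conflicts lands in different time slots.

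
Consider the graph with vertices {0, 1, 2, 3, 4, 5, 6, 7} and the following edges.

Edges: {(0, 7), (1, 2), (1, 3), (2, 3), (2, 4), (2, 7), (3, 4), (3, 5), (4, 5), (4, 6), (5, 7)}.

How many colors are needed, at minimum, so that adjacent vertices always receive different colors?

3

3, 4, 5 are pairwise adjacent, so at least 3 colors are needed.
3 colors suffice: 0=b, 1=a, 2=c, 3=b, 4=a, 5=c, 6=b, 7=a. Each edge has distinct colors on its endpoints.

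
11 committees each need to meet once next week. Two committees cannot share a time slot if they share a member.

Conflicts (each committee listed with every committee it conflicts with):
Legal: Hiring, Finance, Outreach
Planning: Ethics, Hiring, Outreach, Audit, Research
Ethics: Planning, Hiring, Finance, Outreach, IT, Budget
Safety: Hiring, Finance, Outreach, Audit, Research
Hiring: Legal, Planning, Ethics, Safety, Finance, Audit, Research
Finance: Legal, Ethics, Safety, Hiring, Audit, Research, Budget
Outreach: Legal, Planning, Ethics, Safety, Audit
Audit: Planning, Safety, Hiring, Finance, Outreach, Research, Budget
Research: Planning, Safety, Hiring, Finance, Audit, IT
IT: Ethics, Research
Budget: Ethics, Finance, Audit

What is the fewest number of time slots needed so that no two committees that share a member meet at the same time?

5

Safety, Hiring, Finance, Audit, Research all conflict with each other, so at least 5 time slots are needed.
5 time slots suffice: time slot 1 → {Legal, Ethics, Audit}; time slot 2 → {Planning, Finance, IT}; time slot 3 → {Hiring, Outreach, Budget}; time slot 4 → {Research}; time slot 5 → {Safety}. No two conflicting committees share a time slot.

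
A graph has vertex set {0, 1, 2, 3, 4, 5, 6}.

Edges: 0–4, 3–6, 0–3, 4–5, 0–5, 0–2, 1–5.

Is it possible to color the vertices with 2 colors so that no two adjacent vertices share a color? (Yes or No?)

0, 4, 5 form a triangle, so at least 3 colors are needed.
So 2 colors are not enough.

No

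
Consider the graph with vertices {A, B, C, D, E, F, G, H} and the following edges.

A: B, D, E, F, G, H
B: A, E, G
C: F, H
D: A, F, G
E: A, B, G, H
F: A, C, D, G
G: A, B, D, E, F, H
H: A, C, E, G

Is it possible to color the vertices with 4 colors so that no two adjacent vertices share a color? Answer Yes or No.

Yes

The chromatic number is 4. A, B, E, G form a clique, so at least 4 colors are needed.
A valid assignment using 4 colors: A=1, B=4, C=1, D=4, E=3, F=3, G=2, H=4.
That is already a proper 4-coloring.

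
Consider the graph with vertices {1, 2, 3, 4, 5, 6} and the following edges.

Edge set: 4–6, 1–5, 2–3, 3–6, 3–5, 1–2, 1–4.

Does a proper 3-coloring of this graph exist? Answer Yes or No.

The chromatic number is 3. The cycle 3-6-4-1-2-3 has odd length 5, so it cannot be 2-colored; at least 3 colors are needed.
3 colors suffice: 1=a, 2=b, 3=a, 4=b, 5=b, 6=c.
That is already a proper 3-coloring.

Yes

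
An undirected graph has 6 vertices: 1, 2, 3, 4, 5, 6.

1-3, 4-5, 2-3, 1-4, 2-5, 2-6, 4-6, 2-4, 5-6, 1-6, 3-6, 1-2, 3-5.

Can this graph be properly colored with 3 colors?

No

2, 3, 5, 6 are mutually adjacent (a clique of size 4), so at least 4 colors are needed.
So 3 colors are not enough.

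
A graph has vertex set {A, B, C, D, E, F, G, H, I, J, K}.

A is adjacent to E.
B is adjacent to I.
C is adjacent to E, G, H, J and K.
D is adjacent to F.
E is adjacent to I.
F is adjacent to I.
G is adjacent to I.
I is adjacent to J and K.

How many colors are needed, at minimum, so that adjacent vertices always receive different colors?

B and I are adjacent, so at least 2 colors are needed.
2 colors suffice: A=1, B=2, C=1, D=1, E=2, F=2, G=2, H=2, I=1, J=2, K=2. Each edge has distinct colors on its endpoints.

2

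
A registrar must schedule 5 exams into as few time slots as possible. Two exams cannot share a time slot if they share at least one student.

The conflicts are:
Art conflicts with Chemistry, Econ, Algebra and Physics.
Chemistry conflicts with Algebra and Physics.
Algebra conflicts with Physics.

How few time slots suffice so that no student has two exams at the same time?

4

Art, Chemistry, Algebra, Physics pairwise conflict, so at least 4 time slots are needed.
4 time slots suffice: time slot 1 → {Art}; time slot 2 → {Econ, Physics}; time slot 3 → {Chemistry}; time slot 4 → {Algebra}. Each listed conflict is separated.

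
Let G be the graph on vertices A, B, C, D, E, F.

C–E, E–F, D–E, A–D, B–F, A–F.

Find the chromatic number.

2

B and F are adjacent, so at least 2 colors are needed.
A valid assignment using 2 colors: A=1, B=1, C=2, D=2, E=1, F=2. No two adjacent vertices share a color.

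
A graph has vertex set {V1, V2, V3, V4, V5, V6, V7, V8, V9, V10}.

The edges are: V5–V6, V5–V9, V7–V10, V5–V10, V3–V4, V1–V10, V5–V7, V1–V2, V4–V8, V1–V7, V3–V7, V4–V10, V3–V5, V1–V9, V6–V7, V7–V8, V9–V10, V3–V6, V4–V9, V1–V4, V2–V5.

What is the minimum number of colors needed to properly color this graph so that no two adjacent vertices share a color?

V1, V4, V9, V10 are mutually adjacent (a clique of size 4), so at least 4 colors are needed.
4 colors suffice: color 1 → {V2, V4, V7}; color 2 → {V1, V5, V8}; color 3 → {V3, V10}; color 4 → {V6, V9}. No two adjacent vertices share a color.

4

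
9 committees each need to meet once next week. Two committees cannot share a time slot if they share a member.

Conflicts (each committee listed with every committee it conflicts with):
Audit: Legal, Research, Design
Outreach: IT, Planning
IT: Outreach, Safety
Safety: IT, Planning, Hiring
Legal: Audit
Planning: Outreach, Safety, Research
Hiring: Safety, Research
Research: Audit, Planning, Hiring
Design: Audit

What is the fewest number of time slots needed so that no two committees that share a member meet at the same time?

2

Audit and Legal conflict, so at least 2 time slots are needed.
A valid assignment using 2 time slots: Audit=2, Outreach=1, IT=2, Safety=1, Legal=1, Planning=2, Hiring=2, Research=1, Design=1. Every pair that conflicts lands in different time slots.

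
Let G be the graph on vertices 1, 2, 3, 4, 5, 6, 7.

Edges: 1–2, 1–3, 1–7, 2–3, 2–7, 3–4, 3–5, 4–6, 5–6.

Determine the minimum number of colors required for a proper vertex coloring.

1, 2, 3 form a triangle, so at least 3 colors are needed.
3 colors suffice: color a → {3, 6, 7}; color b → {2, 4, 5}; color c → {1}. Each edge has distinct colors on its endpoints.

3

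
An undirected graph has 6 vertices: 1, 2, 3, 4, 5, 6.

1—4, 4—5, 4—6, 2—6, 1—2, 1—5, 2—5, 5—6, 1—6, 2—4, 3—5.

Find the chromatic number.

1, 2, 4, 5, 6 form a clique, so at least 5 colors are needed.
5 colors suffice: color a → {5}; color b → {2, 3}; color c → {6}; color d → {1}; color e → {4}. No two adjacent vertices share a color.

5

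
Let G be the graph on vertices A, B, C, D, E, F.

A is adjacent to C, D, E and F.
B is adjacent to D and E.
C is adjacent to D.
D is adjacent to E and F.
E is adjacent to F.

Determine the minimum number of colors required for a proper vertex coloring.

4

A, D, E, F form a clique, so at least 4 colors are needed.
4 colors suffice: A=blue, B=blue, C=green, D=red, E=green, F=yellow. Every edge joins two different colors.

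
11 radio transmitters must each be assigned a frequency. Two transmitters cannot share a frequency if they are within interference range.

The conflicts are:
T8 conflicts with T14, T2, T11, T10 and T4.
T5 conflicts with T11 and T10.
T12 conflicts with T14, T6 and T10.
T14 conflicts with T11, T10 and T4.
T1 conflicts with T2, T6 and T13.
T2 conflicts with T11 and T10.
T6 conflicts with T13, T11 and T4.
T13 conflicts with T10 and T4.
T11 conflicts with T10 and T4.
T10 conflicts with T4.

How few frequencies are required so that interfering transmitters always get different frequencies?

5

T8, T14, T11, T10, T4 pairwise conflict, so at least 5 frequencies are needed.
5 frequencies suffice: frequency 1 → {T6, T10}; frequency 2 → {T12, T13, T11}; frequency 3 → {T5, T2, T4}; frequency 4 → {T14, T1}; frequency 5 → {T8}. Each listed conflict is separated.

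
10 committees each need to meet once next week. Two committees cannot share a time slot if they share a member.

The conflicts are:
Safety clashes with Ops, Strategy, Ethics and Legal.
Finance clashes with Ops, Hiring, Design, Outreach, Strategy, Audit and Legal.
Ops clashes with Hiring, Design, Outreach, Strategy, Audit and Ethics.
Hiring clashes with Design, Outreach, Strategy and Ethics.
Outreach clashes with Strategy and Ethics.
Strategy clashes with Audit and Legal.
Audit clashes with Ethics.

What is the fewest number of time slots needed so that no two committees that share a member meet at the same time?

5

Finance, Ops, Hiring, Outreach, Strategy all conflict with each other, so at least 5 time slots are needed.
5 time slots suffice: Safety=3, Finance=3, Ops=1, Hiring=4, Design=2, Outreach=5, Strategy=2, Audit=4, Ethics=2, Legal=1. No two conflicting committees share a time slot.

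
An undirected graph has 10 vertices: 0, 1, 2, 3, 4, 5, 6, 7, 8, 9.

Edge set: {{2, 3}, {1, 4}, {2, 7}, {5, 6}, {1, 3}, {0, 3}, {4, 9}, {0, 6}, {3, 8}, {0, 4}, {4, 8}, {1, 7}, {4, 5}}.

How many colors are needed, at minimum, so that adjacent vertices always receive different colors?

2 and 7 are adjacent, so at least 2 colors are needed.
2 colors suffice: color red → {3, 4, 6, 7}; color blue → {0, 1, 2, 5, 8, 9}. Every edge joins two different colors.

2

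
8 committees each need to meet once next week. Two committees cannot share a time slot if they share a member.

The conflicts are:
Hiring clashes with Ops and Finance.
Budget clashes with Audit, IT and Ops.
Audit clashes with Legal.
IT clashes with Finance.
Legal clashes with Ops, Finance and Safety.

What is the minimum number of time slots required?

3

The cycle IT-Budget-Ops-Legal-Finance-IT has odd length 5, so it cannot be 2-colored; at least 3 time slots are needed.
3 time slots suffice: time slot 1 → {Hiring, Budget, Legal}; time slot 2 → {Audit, Ops, Finance, Safety}; time slot 3 → {IT}. No two conflicting committees share a time slot.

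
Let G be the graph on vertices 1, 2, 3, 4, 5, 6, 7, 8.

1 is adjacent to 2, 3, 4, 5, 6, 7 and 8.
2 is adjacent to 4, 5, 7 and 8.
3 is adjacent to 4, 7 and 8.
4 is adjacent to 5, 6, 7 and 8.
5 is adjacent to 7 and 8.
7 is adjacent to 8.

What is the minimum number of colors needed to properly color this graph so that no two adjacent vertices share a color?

6

1, 2, 4, 5, 7, 8 are mutually adjacent (a clique of size 6), so at least 6 colors are needed.
6 colors suffice: color a → {1}; color b → {4}; color c → {6, 7}; color d → {8}; color e → {3, 5}; color f → {2}. Every edge joins two different colors.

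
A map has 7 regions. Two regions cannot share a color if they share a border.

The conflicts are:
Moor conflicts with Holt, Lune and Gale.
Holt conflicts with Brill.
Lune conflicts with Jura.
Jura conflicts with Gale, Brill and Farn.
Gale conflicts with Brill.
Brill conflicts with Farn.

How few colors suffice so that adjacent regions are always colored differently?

Jura, Brill, Farn pairwise conflict, so at least 3 colors are needed.
One proper 3-coloring: Moor=1, Holt=3, Lune=2, Jura=1, Gale=3, Brill=2, Farn=3. Every pair that conflicts lands in different colors.

3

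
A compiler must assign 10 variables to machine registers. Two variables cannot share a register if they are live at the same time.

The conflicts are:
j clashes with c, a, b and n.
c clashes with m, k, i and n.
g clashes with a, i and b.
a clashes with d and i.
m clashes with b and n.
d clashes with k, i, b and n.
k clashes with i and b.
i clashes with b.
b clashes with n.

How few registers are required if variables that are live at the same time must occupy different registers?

d, k, i, b are mutually in conflict, so at least 4 registers are needed.
A valid assignment using 4 registers: j=3, c=1, g=3, a=1, m=3, d=3, k=4, i=2, b=1, n=2. No two conflicting variables share a register.

4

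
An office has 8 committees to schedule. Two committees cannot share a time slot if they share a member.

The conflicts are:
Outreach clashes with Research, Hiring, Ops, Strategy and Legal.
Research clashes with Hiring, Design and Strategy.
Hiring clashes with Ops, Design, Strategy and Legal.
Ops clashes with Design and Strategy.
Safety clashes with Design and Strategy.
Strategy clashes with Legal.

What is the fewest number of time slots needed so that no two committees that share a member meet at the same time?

Outreach, Hiring, Ops, Strategy all conflict with each other, so at least 4 time slots are needed.
A valid assignment using 4 time slots: Outreach=3, Research=4, Hiring=1, Ops=4, Safety=1, Design=2, Strategy=2, Legal=4. No two conflicting committees share a time slot.

4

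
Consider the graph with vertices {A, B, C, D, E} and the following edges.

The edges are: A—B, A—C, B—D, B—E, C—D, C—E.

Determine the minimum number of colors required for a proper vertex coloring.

C and E are adjacent, so at least 2 colors are needed.
2 colors suffice: color 1 → {B, C}; color 2 → {A, D, E}. Every edge joins two different colors.

2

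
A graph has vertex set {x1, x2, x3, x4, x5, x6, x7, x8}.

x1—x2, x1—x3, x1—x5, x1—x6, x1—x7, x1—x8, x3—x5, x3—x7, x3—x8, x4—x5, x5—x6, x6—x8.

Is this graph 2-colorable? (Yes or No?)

No

x1, x3, x7 are pairwise adjacent, so at least 3 colors are needed.
So 2 colors are not enough.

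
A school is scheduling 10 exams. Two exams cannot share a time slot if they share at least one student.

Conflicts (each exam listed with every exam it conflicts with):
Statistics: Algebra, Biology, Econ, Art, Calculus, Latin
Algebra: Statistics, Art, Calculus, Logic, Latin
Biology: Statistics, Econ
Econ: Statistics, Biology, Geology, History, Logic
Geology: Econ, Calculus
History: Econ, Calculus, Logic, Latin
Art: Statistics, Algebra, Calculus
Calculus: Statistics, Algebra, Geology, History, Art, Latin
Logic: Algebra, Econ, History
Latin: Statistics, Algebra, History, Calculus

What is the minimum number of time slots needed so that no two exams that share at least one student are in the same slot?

4

Statistics, Algebra, Calculus, Latin all conflict with each other, so at least 4 time slots are needed.
4 time slots suffice: Statistics=1, Algebra=3, Biology=3, Econ=2, Geology=1, History=1, Art=4, Calculus=2, Logic=4, Latin=4. No two conflicting exams share a time slot.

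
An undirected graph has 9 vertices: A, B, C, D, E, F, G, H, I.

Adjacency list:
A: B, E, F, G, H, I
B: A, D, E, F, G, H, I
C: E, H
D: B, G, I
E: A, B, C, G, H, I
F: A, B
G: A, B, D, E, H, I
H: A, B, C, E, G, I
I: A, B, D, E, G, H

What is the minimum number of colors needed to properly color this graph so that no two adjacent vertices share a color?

6

A, B, E, G, H, I are mutually adjacent (a clique of size 6), so at least 6 colors are needed.
6 colors suffice: color 1 → {B, C}; color 2 → {F, I}; color 3 → {A, D}; color 4 → {E}; color 5 → {H}; color 6 → {G}. Each edge has distinct colors on its endpoints.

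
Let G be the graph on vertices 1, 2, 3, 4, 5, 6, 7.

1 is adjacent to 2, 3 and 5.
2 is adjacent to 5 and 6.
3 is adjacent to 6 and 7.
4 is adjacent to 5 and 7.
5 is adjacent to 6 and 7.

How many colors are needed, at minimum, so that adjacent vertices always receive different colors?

1, 2, 5 form a triangle, so at least 3 colors are needed.
One proper 3-coloring: 1=green, 2=blue, 3=red, 4=green, 5=red, 6=green, 7=blue. Each edge has distinct colors on its endpoints.

3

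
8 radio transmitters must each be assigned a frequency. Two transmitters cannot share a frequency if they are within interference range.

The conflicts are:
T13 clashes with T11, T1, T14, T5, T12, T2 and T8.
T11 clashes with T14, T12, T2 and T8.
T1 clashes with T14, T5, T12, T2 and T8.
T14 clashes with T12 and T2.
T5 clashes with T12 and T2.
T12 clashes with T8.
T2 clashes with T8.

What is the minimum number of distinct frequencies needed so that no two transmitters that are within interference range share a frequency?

T13, T11, T14, T12 are mutually in conflict, so at least 4 frequencies are needed.
Using 4 frequencies: T13=1, T11=3, T1=3, T14=4, T5=4, T12=2, T2=2, T8=4. Every pair that conflicts lands in different frequencies.

4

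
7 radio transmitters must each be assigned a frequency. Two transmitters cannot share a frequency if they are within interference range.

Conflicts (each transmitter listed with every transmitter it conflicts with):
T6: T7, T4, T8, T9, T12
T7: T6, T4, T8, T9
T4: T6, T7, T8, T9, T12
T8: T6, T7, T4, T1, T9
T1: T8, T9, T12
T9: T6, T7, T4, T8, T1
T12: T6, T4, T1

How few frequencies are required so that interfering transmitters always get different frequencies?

T6, T7, T4, T8, T9 are mutually in conflict, so at least 5 frequencies are needed.
5 frequencies suffice: frequency 1 → {T8, T12}; frequency 2 → {T6, T1}; frequency 3 → {T4}; frequency 4 → {T9}; frequency 5 → {T7}. Each listed conflict is separated.

5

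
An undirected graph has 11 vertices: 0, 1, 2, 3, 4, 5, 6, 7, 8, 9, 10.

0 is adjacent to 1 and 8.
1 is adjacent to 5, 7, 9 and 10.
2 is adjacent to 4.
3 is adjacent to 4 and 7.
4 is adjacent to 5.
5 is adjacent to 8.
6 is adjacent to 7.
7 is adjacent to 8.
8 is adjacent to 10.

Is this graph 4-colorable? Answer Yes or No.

Yes

The chromatic number is 3. The cycle 4-5-1-7-3-4 has odd length 5, so it cannot be 2-colored; at least 3 colors are needed.
3 colors suffice: 0=blue, 1=red, 2=blue, 3=green, 4=red, 5=blue, 6=red, 7=blue, 8=red, 9=blue, 10=blue.
Since 4 ≥ 3, a proper 4-coloring certainly exists.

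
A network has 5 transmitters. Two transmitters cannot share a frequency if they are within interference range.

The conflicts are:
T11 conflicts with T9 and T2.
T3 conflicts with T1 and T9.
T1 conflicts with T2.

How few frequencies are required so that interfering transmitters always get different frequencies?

The cycle T11-T9-T3-T1-T2-T11 has odd length 5, so it cannot be 2-colored; at least 3 frequencies are needed.
3 frequencies suffice: T11=3, T3=1, T1=2, T9=2, T2=1. Every pair that conflicts lands in different frequencies.

3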